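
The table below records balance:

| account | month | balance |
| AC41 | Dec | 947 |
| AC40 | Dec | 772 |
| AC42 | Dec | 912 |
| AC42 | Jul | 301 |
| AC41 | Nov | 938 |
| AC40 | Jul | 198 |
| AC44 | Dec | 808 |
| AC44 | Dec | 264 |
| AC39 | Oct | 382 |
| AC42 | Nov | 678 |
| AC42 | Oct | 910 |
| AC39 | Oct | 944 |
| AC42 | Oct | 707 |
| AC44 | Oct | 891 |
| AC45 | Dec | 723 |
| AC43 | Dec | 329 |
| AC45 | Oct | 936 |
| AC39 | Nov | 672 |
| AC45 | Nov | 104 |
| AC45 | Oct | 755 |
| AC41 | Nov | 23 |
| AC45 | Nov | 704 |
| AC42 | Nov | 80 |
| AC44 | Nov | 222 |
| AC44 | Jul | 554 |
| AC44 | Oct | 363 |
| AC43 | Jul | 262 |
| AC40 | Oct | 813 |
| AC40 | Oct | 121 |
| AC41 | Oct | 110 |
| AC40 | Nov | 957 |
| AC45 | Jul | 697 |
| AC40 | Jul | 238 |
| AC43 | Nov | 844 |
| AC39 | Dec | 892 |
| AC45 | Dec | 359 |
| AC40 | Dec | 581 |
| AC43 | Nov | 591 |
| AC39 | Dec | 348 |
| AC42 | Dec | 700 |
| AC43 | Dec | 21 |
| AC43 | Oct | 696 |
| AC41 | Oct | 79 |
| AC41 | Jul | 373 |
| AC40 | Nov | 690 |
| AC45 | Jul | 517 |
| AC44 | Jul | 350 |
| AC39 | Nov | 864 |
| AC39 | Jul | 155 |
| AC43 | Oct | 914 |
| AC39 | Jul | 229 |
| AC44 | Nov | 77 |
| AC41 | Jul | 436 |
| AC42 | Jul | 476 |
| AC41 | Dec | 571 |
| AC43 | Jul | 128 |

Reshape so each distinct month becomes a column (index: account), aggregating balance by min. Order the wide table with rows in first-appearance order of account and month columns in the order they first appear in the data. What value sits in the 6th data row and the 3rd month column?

104

With rows in first-appearance order of account, row 6 is account=AC45. month columns in first-appearance order: Dec, Jul, Nov, Oct; column 3 is Nov.
Long rows with account=AC45, month=Nov: min(104, 704) = 104.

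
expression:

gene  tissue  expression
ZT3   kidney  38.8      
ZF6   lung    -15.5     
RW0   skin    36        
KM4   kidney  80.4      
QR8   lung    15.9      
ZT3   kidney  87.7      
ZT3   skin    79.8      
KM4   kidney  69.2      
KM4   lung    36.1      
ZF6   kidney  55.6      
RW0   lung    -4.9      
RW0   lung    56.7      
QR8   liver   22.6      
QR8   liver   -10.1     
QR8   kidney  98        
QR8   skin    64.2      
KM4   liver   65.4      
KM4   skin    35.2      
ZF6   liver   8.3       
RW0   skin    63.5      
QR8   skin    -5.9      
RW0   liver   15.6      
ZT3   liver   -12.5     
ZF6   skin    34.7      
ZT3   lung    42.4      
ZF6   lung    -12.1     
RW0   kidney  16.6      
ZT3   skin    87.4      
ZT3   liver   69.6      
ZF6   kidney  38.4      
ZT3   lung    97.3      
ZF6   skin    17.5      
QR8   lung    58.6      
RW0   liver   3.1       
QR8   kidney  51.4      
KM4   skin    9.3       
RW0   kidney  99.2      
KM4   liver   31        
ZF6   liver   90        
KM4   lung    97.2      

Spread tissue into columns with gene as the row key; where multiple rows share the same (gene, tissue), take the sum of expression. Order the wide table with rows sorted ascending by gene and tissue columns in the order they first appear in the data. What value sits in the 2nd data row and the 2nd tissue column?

74.5

With rows sorted ascending by gene, row 2 is gene=QR8. tissue columns in first-appearance order: kidney, lung, skin, liver; column 2 is lung.
Long rows with gene=QR8, tissue=lung: 15.9 + 58.6 = 74.5.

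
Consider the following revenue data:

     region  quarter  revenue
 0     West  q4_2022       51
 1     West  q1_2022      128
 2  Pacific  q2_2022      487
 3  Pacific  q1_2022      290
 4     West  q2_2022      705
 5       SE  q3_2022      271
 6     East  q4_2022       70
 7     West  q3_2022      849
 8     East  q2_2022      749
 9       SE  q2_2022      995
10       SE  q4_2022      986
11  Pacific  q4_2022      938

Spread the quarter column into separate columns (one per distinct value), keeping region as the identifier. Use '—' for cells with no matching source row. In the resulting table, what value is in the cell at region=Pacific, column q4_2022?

The long row with region=Pacific, quarter=q4_2022 has revenue=938.

938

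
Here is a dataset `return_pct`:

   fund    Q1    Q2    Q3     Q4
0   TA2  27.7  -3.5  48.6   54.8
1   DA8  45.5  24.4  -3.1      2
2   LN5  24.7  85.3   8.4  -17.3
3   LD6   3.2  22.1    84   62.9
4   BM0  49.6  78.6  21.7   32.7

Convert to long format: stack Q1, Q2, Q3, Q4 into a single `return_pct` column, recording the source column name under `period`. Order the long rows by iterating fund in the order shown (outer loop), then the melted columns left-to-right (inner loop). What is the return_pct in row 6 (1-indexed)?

20 rows total (5 × 4). Row 6: index ⌊(6-1)/4⌋ = 1 into fund → DA8; (6-1) mod 4 = 1 into the melted columns → Q2.
So row 6 is (DA8, Q2, 24.4); return_pct = 24.4.

24.4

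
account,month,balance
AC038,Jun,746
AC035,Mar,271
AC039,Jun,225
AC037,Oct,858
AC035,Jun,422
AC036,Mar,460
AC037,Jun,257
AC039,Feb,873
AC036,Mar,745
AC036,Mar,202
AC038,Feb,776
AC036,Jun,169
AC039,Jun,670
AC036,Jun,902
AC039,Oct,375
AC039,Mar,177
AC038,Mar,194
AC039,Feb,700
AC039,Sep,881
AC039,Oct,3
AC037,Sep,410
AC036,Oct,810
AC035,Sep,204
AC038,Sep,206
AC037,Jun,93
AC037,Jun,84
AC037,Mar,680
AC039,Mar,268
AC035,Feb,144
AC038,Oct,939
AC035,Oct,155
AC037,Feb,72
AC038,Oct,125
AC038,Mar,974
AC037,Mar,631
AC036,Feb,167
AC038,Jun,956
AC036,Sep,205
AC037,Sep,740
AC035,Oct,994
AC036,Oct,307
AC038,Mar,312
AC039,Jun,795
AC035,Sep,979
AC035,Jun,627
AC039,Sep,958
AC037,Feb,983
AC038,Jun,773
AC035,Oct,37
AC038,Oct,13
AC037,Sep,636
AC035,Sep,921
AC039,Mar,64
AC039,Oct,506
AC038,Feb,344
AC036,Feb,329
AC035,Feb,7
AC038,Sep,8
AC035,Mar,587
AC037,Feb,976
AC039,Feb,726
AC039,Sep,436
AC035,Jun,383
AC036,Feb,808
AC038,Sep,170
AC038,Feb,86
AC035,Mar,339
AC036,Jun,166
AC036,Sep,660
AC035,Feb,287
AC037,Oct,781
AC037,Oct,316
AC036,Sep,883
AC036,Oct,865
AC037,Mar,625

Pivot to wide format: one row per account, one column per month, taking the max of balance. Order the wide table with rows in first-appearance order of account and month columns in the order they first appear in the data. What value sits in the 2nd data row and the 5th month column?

With rows in first-appearance order of account, row 2 is account=AC035. month columns in first-appearance order: Jun, Mar, Oct, Feb, Sep; column 5 is Sep.
Long rows with account=AC035, month=Sep: max(204, 979, 921) = 979.

979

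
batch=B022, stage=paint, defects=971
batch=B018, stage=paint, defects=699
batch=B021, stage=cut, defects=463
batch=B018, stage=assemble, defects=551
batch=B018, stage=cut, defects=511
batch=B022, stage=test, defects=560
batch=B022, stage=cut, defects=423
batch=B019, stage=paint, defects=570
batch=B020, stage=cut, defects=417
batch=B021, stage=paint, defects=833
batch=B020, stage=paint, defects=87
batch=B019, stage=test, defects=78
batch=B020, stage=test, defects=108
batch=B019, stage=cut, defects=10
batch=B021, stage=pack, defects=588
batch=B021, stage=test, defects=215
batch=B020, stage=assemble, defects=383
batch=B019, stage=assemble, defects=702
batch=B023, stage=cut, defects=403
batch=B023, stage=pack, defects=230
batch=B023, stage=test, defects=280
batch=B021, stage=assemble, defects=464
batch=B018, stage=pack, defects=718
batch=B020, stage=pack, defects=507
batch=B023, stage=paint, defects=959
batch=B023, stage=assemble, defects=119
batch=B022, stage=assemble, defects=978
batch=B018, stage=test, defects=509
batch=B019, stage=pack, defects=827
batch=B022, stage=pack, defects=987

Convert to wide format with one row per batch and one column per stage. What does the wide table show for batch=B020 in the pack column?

Wide layout: rows indexed by batch, columns are the 5 distinct stage values (paint, cut, assemble, test, pack).
Cell (batch=B020, stage=pack) draws from the long row where batch=B020 and stage=pack, which has defects=507.

507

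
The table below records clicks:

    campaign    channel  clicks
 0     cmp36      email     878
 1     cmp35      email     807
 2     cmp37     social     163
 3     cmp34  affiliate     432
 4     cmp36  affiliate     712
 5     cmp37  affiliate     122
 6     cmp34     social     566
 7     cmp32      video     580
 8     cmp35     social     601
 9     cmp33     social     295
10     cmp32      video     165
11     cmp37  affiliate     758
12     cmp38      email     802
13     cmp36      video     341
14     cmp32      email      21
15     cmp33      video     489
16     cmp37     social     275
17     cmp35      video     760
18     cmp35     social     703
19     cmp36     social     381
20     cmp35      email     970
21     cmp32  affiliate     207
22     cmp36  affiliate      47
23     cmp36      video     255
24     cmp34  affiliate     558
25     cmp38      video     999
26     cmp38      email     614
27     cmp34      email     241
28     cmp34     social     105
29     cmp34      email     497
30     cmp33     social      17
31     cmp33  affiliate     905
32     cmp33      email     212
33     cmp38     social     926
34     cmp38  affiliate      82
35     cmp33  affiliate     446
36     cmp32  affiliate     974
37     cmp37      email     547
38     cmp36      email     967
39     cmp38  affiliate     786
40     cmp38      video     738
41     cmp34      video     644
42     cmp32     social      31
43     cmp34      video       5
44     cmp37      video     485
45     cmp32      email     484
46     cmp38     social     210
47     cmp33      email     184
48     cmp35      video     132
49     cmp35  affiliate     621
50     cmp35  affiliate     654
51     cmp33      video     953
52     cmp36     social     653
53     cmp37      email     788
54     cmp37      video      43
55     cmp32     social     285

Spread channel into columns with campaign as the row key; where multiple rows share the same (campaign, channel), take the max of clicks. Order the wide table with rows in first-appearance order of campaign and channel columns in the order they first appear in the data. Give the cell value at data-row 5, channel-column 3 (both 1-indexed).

With rows in first-appearance order of campaign, row 5 is campaign=cmp32. channel columns in first-appearance order: email, social, affiliate, video; column 3 is affiliate.
Long rows with campaign=cmp32, channel=affiliate: max(207, 974) = 974.

974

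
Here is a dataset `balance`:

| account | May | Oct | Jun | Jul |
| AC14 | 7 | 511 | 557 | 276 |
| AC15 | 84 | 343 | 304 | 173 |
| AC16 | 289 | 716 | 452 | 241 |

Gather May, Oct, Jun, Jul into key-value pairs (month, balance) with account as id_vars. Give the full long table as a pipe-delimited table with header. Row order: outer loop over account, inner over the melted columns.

| account | month | balance |
| AC14 | May | 7 |
| AC14 | Oct | 511 |
| AC14 | Jun | 557 |
| AC14 | Jul | 276 |
| AC15 | May | 84 |
| AC15 | Oct | 343 |
| AC15 | Jun | 304 |
| AC15 | Jul | 173 |
| AC16 | May | 289 |
| AC16 | Oct | 716 |
| AC16 | Jun | 452 |
| AC16 | Jul | 241 |

Each (account, column) pair becomes one row: 3 × 4 = 12 rows.
For example, (AC14, May) → balance=7.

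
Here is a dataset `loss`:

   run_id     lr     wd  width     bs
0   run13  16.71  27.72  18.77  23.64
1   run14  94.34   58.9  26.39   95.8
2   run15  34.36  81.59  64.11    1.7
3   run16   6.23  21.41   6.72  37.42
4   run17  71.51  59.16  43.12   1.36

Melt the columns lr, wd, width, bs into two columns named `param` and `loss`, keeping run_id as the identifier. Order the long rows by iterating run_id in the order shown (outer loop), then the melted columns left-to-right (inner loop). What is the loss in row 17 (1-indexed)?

20 rows total (5 × 4). Row 17: index ⌊(17-1)/4⌋ = 4 into run_id → run17; (17-1) mod 4 = 0 into the melted columns → lr.
So row 17 is (run17, lr, 71.51); loss = 71.51.

71.51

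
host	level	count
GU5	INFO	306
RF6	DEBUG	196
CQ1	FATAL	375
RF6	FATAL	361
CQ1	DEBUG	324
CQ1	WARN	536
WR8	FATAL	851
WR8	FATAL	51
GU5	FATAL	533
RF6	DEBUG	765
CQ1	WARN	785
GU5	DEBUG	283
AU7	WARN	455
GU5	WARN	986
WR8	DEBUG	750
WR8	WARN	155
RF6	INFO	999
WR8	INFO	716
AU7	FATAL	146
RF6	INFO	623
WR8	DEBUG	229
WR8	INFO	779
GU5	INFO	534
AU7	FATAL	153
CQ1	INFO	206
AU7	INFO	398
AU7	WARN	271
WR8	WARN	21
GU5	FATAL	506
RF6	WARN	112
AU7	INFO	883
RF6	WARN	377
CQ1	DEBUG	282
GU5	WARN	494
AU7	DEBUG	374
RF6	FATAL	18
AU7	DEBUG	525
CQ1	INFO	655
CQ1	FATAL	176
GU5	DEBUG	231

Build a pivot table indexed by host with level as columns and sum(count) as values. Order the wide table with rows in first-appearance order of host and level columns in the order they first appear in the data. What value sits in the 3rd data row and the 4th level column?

With rows in first-appearance order of host, row 3 is host=CQ1. level columns in first-appearance order: INFO, DEBUG, FATAL, WARN; column 4 is WARN.
Long rows with host=CQ1, level=WARN: 536 + 785 = 1321.

1321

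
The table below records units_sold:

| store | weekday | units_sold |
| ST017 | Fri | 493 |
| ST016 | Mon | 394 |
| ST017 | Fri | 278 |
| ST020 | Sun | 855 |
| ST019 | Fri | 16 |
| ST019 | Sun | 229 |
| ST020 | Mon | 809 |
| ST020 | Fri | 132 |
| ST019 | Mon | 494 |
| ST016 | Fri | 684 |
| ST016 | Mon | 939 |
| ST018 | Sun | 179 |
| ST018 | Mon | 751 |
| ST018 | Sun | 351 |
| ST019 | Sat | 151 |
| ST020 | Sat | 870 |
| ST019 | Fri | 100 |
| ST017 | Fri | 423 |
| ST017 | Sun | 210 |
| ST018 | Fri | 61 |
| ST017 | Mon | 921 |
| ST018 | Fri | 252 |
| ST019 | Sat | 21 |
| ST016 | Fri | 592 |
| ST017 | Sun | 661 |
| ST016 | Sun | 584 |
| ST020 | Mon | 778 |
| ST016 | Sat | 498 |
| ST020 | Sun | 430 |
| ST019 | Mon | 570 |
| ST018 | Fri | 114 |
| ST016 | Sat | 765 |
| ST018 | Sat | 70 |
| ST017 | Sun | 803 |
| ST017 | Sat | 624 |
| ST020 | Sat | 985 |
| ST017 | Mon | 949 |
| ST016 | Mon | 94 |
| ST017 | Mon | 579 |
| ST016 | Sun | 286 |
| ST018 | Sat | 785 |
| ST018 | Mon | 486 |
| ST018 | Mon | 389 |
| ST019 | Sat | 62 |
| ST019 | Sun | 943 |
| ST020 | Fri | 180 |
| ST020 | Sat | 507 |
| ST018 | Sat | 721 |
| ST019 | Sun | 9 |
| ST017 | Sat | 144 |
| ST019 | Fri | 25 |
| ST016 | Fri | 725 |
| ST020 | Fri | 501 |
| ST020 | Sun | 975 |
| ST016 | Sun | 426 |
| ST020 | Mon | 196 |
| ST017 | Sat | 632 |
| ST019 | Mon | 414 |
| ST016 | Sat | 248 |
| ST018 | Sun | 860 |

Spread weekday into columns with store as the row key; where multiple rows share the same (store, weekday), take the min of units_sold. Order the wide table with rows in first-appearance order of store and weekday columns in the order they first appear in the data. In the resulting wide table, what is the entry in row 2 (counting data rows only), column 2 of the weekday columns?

With rows in first-appearance order of store, row 2 is store=ST016. weekday columns in first-appearance order: Fri, Mon, Sun, Sat; column 2 is Mon.
Long rows with store=ST016, weekday=Mon: min(394, 939, 94) = 94.

94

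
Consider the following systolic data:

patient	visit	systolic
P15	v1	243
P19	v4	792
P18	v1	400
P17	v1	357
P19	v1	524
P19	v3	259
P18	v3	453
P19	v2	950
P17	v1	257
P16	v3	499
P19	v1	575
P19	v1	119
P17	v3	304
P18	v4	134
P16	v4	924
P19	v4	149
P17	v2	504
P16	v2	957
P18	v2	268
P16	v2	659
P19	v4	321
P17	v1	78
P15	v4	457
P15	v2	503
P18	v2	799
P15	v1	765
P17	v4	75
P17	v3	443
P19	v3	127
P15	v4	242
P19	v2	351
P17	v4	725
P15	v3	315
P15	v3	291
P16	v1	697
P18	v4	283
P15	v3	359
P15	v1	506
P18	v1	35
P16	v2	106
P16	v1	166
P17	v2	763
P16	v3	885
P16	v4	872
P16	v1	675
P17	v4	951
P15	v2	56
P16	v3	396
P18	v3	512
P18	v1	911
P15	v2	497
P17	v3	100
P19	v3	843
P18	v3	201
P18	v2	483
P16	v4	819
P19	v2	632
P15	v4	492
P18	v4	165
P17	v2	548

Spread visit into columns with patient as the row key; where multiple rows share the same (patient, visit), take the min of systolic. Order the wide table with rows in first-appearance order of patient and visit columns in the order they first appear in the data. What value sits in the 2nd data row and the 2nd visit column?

With rows in first-appearance order of patient, row 2 is patient=P19. visit columns in first-appearance order: v1, v4, v3, v2; column 2 is v4.
Long rows with patient=P19, visit=v4: min(792, 149, 321) = 149.

149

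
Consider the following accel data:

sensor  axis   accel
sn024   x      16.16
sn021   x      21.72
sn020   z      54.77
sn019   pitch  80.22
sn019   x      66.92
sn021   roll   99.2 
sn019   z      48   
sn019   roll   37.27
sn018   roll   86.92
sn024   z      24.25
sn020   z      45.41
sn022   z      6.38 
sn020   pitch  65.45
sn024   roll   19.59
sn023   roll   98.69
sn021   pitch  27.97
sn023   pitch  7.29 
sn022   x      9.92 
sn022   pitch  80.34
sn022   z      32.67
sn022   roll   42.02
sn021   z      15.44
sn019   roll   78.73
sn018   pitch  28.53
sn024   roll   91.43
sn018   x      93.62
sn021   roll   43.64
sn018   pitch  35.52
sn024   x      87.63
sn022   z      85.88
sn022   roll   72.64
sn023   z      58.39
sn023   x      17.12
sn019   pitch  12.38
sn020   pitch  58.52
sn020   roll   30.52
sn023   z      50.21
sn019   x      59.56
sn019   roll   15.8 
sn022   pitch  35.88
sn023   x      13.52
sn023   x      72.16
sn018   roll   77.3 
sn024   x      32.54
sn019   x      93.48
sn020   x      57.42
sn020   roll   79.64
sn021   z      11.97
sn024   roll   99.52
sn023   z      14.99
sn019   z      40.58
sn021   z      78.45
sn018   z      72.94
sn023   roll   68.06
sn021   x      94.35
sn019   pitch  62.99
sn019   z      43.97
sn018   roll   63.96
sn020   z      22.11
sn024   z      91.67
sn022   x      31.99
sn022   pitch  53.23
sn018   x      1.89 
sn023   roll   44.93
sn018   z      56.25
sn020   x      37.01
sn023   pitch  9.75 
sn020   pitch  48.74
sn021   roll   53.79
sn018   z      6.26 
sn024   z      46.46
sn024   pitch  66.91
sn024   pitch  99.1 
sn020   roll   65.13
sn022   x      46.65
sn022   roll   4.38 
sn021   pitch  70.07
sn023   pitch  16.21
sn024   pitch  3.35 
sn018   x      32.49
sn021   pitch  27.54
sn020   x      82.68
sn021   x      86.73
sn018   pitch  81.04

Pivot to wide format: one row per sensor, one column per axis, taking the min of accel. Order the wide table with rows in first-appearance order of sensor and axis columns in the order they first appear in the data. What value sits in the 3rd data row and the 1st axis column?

37.01

With rows in first-appearance order of sensor, row 3 is sensor=sn020. axis columns in first-appearance order: x, z, pitch, roll; column 1 is x.
Long rows with sensor=sn020, axis=x: min(57.42, 37.01, 82.68) = 37.01.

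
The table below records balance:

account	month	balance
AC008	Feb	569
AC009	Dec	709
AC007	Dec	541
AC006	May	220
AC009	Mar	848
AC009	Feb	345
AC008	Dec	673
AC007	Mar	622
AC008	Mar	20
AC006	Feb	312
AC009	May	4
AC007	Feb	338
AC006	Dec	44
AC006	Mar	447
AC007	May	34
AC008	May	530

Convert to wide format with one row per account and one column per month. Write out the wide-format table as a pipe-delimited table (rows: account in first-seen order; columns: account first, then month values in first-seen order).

| account | Feb | Dec | May | Mar |
| AC008 | 569 | 673 | 530 | 20 |
| AC009 | 345 | 709 | 4 | 848 |
| AC007 | 338 | 541 | 34 | 622 |
| AC006 | 312 | 44 | 220 | 447 |

Columns: account plus the 4 distinct month values (Feb, Dec, May, Mar).
For example, row AC008 column Feb takes balance=569 from the long row (AC008, Feb).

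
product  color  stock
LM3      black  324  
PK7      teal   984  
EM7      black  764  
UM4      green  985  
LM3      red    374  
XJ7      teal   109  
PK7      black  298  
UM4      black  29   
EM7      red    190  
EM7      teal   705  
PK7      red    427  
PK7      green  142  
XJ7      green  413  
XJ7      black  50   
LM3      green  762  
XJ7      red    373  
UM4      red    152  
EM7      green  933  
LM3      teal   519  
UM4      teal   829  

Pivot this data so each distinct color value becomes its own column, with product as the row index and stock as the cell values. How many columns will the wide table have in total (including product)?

1 column for product plus 4 distinct color values → 5 columns.

5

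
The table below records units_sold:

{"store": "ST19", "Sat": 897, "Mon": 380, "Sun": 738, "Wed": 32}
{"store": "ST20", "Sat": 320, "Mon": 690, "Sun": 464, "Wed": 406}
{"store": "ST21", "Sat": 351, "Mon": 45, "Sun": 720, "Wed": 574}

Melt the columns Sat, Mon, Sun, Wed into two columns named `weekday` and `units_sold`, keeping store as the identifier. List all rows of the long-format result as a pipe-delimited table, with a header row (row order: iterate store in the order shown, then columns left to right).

Each (store, column) pair becomes one row: 3 × 4 = 12 rows.
For example, (ST19, Sat) → units_sold=897.

| store | weekday | units_sold |
| ST19 | Sat | 897 |
| ST19 | Mon | 380 |
| ST19 | Sun | 738 |
| ST19 | Wed | 32 |
| ST20 | Sat | 320 |
| ST20 | Mon | 690 |
| ST20 | Sun | 464 |
| ST20 | Wed | 406 |
| ST21 | Sat | 351 |
| ST21 | Mon | 45 |
| ST21 | Sun | 720 |
| ST21 | Wed | 574 |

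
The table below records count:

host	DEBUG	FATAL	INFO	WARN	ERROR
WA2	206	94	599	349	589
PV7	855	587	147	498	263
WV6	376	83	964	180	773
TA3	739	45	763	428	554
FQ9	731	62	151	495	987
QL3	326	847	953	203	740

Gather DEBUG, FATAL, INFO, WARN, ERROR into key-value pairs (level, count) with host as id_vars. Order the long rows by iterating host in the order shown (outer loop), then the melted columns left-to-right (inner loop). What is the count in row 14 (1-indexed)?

30 rows total (6 × 5). Row 14: index ⌊(14-1)/5⌋ = 2 into host → WV6; (14-1) mod 5 = 3 into the melted columns → WARN.
So row 14 is (WV6, WARN, 180); count = 180.

180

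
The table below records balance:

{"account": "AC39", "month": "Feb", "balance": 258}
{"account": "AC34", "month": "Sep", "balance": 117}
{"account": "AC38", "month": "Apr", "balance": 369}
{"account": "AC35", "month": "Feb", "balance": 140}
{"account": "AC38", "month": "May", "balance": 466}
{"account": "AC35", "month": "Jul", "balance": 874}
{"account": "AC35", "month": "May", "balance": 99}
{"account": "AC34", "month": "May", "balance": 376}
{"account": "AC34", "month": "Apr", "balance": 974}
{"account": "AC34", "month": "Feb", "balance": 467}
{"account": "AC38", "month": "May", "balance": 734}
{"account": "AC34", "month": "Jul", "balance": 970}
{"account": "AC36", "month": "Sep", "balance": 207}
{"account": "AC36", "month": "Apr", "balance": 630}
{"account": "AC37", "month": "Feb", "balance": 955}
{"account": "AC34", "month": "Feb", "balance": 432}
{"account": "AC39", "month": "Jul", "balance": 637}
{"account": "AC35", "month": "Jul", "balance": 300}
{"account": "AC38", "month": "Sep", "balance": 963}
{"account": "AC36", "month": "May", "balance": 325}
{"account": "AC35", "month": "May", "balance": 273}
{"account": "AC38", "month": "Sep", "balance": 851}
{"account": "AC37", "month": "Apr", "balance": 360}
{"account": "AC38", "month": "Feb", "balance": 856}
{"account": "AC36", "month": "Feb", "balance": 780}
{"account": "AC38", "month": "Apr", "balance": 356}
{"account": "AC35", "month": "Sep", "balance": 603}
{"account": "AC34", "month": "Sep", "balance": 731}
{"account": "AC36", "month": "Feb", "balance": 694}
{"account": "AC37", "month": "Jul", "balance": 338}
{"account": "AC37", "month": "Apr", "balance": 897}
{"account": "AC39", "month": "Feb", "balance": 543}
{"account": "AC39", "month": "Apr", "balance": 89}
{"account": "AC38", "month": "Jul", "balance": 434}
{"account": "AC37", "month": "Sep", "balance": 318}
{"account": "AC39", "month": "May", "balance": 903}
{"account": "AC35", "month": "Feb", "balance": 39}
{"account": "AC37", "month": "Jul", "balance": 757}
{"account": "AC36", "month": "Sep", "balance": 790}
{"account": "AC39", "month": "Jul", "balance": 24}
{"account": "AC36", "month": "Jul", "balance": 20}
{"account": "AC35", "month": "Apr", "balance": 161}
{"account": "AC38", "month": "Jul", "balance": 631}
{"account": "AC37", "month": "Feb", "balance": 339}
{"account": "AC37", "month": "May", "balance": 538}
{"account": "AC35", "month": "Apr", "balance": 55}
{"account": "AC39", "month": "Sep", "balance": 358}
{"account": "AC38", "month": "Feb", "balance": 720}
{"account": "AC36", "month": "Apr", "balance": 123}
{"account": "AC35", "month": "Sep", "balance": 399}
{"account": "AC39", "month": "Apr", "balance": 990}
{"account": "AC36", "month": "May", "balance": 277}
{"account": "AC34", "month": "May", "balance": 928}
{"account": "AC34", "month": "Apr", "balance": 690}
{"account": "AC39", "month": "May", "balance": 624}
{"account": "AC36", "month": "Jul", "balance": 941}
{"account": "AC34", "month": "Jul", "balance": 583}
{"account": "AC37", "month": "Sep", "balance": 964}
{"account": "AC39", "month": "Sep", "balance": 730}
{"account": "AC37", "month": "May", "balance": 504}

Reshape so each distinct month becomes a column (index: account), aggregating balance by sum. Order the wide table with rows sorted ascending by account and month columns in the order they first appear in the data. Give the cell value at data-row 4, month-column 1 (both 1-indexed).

With rows sorted ascending by account, row 4 is account=AC37. month columns in first-appearance order: Feb, Sep, Apr, May, Jul; column 1 is Feb.
Long rows with account=AC37, month=Feb: 955 + 339 = 1294.

1294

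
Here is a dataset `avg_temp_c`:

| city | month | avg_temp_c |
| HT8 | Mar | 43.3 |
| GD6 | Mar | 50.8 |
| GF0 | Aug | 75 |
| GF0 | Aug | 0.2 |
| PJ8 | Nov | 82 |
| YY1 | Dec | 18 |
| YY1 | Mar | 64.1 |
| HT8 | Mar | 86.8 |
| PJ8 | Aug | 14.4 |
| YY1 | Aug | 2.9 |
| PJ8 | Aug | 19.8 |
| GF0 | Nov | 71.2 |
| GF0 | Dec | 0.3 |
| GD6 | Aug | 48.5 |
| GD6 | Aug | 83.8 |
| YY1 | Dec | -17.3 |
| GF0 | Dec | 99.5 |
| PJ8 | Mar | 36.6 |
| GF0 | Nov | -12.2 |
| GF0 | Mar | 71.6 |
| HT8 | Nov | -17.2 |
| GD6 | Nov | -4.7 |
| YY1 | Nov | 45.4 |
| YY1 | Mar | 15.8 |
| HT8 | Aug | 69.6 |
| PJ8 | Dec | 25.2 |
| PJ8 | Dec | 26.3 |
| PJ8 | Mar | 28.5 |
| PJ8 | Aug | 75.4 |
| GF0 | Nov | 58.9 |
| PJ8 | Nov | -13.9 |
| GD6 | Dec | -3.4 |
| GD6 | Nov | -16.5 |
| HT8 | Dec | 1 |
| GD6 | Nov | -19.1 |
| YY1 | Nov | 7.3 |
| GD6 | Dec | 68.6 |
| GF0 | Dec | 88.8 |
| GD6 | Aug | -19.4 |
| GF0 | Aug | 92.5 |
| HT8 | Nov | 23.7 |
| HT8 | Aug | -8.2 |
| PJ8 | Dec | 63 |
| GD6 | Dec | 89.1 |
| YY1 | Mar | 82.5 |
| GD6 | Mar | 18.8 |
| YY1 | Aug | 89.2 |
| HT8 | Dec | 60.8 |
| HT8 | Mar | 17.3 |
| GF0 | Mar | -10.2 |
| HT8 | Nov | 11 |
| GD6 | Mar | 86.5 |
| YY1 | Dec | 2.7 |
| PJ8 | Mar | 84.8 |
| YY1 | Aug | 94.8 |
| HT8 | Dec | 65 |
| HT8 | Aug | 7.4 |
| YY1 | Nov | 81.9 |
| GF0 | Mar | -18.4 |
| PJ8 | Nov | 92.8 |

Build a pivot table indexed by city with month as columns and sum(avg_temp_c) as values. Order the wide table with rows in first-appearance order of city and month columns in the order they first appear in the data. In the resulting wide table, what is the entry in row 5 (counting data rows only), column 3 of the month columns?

With rows in first-appearance order of city, row 5 is city=YY1. month columns in first-appearance order: Mar, Aug, Nov, Dec; column 3 is Nov.
Long rows with city=YY1, month=Nov: 45.4 + 7.3 + 81.9 = 134.6.

134.6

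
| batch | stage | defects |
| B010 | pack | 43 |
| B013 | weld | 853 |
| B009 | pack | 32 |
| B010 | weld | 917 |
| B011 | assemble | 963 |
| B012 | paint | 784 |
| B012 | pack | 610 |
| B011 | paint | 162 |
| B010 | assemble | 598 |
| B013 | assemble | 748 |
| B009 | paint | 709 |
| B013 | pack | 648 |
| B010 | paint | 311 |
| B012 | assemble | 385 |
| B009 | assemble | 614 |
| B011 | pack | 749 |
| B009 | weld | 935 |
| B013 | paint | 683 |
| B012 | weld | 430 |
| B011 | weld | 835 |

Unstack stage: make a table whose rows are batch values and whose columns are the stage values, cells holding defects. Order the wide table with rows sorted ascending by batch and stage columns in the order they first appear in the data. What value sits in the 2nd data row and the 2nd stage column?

917

With rows sorted ascending by batch, row 2 is batch=B010. stage columns in first-appearance order: pack, weld, assemble, paint; column 2 is weld.
Long rows with batch=B010, stage=weld: defects = 917.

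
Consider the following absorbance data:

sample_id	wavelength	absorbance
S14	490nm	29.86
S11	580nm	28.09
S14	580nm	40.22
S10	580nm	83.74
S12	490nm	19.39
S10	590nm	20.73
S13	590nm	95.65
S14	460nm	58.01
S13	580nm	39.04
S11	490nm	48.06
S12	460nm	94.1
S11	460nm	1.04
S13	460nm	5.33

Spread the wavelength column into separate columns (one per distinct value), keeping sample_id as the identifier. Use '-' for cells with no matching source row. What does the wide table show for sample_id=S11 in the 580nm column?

The long row with sample_id=S11, wavelength=580nm has absorbance=28.09.

28.09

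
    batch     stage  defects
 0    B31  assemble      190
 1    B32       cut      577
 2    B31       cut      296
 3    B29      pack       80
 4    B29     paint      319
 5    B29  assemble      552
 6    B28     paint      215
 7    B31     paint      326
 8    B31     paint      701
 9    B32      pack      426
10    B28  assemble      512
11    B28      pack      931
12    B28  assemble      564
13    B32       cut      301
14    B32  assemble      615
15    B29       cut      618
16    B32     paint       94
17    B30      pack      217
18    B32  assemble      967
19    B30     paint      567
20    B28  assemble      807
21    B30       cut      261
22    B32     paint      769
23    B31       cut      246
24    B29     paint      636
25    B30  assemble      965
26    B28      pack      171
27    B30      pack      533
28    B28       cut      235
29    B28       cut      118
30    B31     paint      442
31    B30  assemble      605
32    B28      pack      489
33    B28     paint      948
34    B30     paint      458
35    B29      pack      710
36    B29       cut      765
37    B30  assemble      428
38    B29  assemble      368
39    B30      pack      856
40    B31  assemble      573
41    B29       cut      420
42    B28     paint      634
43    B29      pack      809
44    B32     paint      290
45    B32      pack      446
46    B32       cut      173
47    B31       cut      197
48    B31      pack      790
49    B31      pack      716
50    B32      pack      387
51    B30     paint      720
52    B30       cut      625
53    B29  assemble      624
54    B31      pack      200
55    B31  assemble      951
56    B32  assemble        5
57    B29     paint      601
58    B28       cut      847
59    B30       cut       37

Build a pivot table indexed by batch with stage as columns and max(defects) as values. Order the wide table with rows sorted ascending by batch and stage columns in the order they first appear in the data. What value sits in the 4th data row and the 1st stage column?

951

With rows sorted ascending by batch, row 4 is batch=B31. stage columns in first-appearance order: assemble, cut, pack, paint; column 1 is assemble.
Long rows with batch=B31, stage=assemble: max(190, 573, 951) = 951.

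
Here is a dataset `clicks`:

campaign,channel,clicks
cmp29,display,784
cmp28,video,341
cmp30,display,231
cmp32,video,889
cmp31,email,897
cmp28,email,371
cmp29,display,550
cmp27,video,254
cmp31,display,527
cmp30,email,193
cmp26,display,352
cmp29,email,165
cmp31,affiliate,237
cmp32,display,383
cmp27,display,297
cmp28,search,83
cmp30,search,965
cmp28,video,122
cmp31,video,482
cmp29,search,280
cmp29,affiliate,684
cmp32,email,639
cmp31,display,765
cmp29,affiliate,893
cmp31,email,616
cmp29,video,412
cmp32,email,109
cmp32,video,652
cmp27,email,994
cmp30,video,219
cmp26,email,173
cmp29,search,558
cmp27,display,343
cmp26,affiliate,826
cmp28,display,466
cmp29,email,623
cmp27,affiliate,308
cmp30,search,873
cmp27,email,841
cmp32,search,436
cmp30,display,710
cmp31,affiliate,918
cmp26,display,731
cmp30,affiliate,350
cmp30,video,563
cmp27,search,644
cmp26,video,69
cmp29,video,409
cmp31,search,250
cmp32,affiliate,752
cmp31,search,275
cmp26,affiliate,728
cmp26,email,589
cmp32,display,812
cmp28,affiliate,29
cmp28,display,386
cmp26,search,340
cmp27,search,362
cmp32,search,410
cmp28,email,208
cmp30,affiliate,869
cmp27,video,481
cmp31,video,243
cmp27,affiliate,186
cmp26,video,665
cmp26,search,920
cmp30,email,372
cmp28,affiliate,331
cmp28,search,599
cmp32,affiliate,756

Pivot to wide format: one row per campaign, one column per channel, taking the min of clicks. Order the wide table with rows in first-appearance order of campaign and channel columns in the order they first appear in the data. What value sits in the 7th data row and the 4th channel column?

728

With rows in first-appearance order of campaign, row 7 is campaign=cmp26. channel columns in first-appearance order: display, video, email, affiliate, search; column 4 is affiliate.
Long rows with campaign=cmp26, channel=affiliate: min(826, 728) = 728.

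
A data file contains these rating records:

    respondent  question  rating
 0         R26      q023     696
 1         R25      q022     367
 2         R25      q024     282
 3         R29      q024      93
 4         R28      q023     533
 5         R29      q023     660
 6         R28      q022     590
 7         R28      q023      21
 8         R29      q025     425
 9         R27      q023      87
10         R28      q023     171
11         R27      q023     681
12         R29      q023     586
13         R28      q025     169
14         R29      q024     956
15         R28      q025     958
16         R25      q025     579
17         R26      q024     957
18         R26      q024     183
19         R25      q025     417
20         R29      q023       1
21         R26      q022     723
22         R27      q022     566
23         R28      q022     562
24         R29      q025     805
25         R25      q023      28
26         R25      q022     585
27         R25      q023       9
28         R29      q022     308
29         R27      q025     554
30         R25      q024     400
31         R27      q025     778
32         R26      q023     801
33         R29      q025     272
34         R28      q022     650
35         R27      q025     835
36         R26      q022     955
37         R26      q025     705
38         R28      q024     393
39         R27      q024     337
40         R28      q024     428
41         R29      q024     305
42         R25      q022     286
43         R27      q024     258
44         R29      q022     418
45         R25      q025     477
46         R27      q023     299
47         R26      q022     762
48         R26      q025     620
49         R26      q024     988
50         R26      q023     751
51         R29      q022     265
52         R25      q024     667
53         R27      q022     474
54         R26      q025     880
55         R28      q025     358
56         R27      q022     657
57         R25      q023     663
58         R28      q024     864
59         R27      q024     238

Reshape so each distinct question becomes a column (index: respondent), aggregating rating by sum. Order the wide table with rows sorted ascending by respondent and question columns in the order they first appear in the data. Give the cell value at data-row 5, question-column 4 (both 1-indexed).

With rows sorted ascending by respondent, row 5 is respondent=R29. question columns in first-appearance order: q023, q022, q024, q025; column 4 is q025.
Long rows with respondent=R29, question=q025: 425 + 805 + 272 = 1502.

1502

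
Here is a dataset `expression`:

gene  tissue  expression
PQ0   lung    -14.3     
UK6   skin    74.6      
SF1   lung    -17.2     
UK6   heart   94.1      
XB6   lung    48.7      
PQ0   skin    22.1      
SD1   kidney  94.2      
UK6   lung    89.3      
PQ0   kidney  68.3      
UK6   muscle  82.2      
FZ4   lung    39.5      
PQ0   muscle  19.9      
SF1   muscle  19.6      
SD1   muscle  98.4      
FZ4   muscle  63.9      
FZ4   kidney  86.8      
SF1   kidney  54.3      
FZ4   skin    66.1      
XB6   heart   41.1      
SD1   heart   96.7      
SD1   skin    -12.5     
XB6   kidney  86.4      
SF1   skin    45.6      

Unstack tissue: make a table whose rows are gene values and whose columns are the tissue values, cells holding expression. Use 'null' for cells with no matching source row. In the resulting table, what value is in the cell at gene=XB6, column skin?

No long-format row has gene=XB6 and tissue=skin, so the cell is null.

null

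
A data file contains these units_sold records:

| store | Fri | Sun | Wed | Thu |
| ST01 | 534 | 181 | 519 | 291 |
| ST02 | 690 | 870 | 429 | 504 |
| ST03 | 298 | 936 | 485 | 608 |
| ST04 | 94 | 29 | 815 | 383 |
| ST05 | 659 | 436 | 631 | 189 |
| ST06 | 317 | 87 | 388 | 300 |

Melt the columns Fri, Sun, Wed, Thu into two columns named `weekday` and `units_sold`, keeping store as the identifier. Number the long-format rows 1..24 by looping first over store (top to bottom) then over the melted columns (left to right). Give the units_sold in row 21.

24 rows total (6 × 4). Row 21: index ⌊(21-1)/4⌋ = 5 into store → ST06; (21-1) mod 4 = 0 into the melted columns → Fri.
So row 21 is (ST06, Fri, 317); units_sold = 317.

317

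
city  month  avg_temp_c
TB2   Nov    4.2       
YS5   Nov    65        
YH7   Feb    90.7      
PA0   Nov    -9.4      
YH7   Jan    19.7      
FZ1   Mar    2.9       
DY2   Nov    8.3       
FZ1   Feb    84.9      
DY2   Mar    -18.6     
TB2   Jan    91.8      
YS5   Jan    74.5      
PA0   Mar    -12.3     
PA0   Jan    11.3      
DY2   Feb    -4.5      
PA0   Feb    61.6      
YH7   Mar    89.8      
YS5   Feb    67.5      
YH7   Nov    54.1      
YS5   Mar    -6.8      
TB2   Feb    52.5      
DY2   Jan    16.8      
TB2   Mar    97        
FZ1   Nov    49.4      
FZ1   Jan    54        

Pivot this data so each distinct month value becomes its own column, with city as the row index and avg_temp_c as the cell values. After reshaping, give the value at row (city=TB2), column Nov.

Wide layout: rows indexed by city, columns are the 4 distinct month values (Nov, Feb, Jan, Mar).
Cell (city=TB2, month=Nov) draws from the long row where city=TB2 and month=Nov, which has avg_temp_c=4.2.

4.2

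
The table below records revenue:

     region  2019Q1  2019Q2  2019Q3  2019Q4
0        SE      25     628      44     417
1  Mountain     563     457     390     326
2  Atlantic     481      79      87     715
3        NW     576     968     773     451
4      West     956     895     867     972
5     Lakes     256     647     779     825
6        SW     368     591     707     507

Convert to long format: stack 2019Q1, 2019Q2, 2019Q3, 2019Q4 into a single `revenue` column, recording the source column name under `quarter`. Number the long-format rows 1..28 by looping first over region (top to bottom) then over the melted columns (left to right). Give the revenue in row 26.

591

28 rows total (7 × 4). Row 26: index ⌊(26-1)/4⌋ = 6 into region → SW; (26-1) mod 4 = 1 into the melted columns → 2019Q2.
So row 26 is (SW, 2019Q2, 591); revenue = 591.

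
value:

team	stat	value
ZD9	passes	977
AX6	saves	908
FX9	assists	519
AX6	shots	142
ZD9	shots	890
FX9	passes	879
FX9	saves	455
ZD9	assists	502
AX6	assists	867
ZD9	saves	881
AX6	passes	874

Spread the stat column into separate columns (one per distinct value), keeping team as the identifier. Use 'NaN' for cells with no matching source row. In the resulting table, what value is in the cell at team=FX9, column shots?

No long-format row has team=FX9 and stat=shots, so the cell is NaN.

NaN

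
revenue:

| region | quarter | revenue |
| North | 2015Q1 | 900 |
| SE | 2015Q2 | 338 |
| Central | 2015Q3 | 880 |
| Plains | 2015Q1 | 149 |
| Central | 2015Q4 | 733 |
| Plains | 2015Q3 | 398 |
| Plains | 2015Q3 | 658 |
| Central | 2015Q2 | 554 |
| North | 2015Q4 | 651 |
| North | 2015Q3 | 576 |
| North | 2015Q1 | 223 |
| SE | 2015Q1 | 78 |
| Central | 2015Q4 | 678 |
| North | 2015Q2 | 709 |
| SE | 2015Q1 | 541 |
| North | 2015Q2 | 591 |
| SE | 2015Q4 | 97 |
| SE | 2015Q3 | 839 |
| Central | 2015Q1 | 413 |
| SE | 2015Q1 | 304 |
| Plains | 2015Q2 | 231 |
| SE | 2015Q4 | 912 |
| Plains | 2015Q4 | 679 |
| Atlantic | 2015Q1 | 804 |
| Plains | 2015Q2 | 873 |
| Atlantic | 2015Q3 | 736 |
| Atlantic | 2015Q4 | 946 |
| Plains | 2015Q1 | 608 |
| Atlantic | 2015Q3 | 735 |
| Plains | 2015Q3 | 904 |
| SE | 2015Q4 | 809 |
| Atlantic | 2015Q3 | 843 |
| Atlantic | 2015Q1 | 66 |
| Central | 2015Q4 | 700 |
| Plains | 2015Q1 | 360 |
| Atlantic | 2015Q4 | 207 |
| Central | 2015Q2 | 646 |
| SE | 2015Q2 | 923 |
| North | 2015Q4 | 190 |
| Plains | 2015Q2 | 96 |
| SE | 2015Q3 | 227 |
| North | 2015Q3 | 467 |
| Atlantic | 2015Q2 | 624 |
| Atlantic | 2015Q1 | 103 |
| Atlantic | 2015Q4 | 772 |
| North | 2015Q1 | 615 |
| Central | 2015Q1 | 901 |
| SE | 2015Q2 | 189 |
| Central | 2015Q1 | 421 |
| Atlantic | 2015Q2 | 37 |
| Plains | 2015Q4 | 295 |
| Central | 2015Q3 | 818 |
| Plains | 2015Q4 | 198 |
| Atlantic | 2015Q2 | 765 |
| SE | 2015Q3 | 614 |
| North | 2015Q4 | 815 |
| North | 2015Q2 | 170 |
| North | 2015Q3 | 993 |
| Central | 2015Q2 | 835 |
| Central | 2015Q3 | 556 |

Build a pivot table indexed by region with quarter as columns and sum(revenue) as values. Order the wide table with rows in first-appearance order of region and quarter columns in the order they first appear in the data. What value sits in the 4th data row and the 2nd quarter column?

With rows in first-appearance order of region, row 4 is region=Plains. quarter columns in first-appearance order: 2015Q1, 2015Q2, 2015Q3, 2015Q4; column 2 is 2015Q2.
Long rows with region=Plains, quarter=2015Q2: 231 + 873 + 96 = 1200.

1200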